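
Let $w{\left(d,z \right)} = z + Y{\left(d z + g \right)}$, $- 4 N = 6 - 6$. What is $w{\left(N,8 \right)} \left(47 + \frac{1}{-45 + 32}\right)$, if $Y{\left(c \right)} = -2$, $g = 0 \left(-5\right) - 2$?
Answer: $\frac{3660}{13} \approx 281.54$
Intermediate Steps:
$g = -2$ ($g = 0 - 2 = -2$)
$N = 0$ ($N = - \frac{6 - 6}{4} = \left(- \frac{1}{4}\right) 0 = 0$)
$w{\left(d,z \right)} = -2 + z$ ($w{\left(d,z \right)} = z - 2 = -2 + z$)
$w{\left(N,8 \right)} \left(47 + \frac{1}{-45 + 32}\right) = \left(-2 + 8\right) \left(47 + \frac{1}{-45 + 32}\right) = 6 \left(47 + \frac{1}{-13}\right) = 6 \left(47 - \frac{1}{13}\right) = 6 \cdot \frac{610}{13} = \frac{3660}{13}$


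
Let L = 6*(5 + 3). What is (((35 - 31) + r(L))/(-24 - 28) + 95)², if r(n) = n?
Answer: 8836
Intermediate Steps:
L = 48 (L = 6*8 = 48)
(((35 - 31) + r(L))/(-24 - 28) + 95)² = (((35 - 31) + 48)/(-24 - 28) + 95)² = ((4 + 48)/(-52) + 95)² = (52*(-1/52) + 95)² = (-1 + 95)² = 94² = 8836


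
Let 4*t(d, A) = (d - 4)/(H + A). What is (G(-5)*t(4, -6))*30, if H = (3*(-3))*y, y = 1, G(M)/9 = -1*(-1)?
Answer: 0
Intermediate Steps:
G(M) = 9 (G(M) = 9*(-1*(-1)) = 9*1 = 9)
H = -9 (H = (3*(-3))*1 = -9*1 = -9)
t(d, A) = (-4 + d)/(4*(-9 + A)) (t(d, A) = ((d - 4)/(-9 + A))/4 = ((-4 + d)/(-9 + A))/4 = (-4 + d)/(4*(-9 + A)))
(G(-5)*t(4, -6))*30 = (9*((-4 + 4)/(4*(-9 - 6))))*30 = (9*((¼)*0/(-15)))*30 = (9*((¼)*(-1/15)*0))*30 = (9*0)*30 = 0*30 = 0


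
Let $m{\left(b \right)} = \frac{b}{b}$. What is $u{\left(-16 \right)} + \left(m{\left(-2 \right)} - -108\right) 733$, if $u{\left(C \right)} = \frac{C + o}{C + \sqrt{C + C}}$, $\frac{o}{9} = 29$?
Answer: $\frac{1437901}{18} - \frac{245 i \sqrt{2}}{72} \approx 79883.0 - 4.8123 i$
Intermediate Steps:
$o = 261$ ($o = 9 \cdot 29 = 261$)
$m{\left(b \right)} = 1$
$u{\left(C \right)} = \frac{261 + C}{C + \sqrt{2} \sqrt{C}}$ ($u{\left(C \right)} = \frac{C + 261}{C + \sqrt{C + C}} = \frac{261 + C}{C + \sqrt{2 C}} = \frac{261 + C}{C + \sqrt{2} \sqrt{C}}$)
$u{\left(-16 \right)} + \left(m{\left(-2 \right)} - -108\right) 733 = \frac{261 - 16}{-16 + \sqrt{2} \sqrt{-16}} + \left(1 - -108\right) 733 = \frac{1}{-16 + \sqrt{2} \cdot 4 i} 245 + \left(1 + 108\right) 733 = \frac{1}{-16 + 4 i \sqrt{2}} \cdot 245 + 109 \cdot 733 = \frac{245}{-16 + 4 i \sqrt{2}} + 79897 = 79897 + \frac{245}{-16 + 4 i \sqrt{2}}$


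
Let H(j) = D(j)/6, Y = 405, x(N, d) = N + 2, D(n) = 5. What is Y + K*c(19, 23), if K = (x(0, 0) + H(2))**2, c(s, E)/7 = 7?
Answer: 28741/36 ≈ 798.36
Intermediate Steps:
c(s, E) = 49 (c(s, E) = 7*7 = 49)
x(N, d) = 2 + N
H(j) = 5/6
K = 289/36 (K = ((2 + 0) + 5/6)**2 = (2 + 5/6)**2 = (17/6)**2 = 289/36 ≈ 8.0278)
Y + K*c(19, 23) = 405 + (289/36)*49 = 405 + 14161/36 = 28741/36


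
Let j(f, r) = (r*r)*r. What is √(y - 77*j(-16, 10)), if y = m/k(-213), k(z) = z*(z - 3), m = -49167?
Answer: 3*I*√690066466/284 ≈ 277.49*I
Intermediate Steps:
j(f, r) = r³ (j(f, r) = r²*r = r³)
k(z) = z*(-3 + z)
y = -607/568 (y = -49167*(-1/(213*(-3 - 213))) = -49167/((-213*(-216))) = -49167/46008 = -49167*1/46008 = -607/568 ≈ -1.0687)
√(y - 77*j(-16, 10)) = √(-607/568 - 77*10³) = √(-607/568 - 77*1000) = √(-607/568 - 77000) = √(-43736607/568) = 3*I*√690066466/284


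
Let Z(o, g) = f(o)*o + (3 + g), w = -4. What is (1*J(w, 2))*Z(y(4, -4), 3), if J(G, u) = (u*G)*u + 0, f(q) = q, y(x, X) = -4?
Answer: -352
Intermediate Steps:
Z(o, g) = 3 + g + o² (Z(o, g) = o*o + (3 + g) = o² + (3 + g) = 3 + g + o²)
J(G, u) = G*u² (J(G, u) = (G*u)*u + 0 = G*u² + 0 = G*u²)
(1*J(w, 2))*Z(y(4, -4), 3) = (1*(-4*2²))*(3 + 3 + (-4)²) = (1*(-4*4))*(3 + 3 + 16) = (1*(-16))*22 = -16*22 = -352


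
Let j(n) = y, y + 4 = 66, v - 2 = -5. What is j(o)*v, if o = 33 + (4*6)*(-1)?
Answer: -186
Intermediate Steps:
v = -3 (v = 2 - 5 = -3)
y = 62 (y = -4 + 66 = 62)
o = 9 (o = 33 + 24*(-1) = 33 - 24 = 9)
j(n) = 62
j(o)*v = 62*(-3) = -186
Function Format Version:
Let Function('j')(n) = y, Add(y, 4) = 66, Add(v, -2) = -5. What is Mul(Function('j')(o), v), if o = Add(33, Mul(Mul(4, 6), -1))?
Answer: -186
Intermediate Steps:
v = -3 (v = Add(2, -5) = -3)
y = 62 (y = Add(-4, 66) = 62)
o = 9 (o = Add(33, Mul(24, -1)) = Add(33, -24) = 9)
Function('j')(n) = 62
Mul(Function('j')(o), v) = Mul(62, -3) = -186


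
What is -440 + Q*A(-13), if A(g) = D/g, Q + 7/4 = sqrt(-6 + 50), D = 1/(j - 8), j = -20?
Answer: -91521/208 + sqrt(11)/182 ≈ -439.99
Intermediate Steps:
D = -1/28 (D = 1/(-20 - 8) = 1/(-28) = -1/28 ≈ -0.035714)
Q = -7/4 + 2*sqrt(11) (Q = -7/4 + sqrt(-6 + 50) = -7/4 + sqrt(44) = -7/4 + 2*sqrt(11) ≈ 4.8832)
A(g) = -1/(28*g)
-440 + Q*A(-13) = -440 + (-7/4 + 2*sqrt(11))*(-1/28/(-13)) = -440 + (-7/4 + 2*sqrt(11))*(-1/28*(-1/13)) = -440 + (-7/4 + 2*sqrt(11))*(1/364) = -440 + (-1/208 + sqrt(11)/182) = -91521/208 + sqrt(11)/182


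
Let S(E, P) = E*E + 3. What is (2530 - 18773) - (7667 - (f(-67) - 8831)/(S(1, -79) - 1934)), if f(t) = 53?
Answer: -23068761/965 ≈ -23905.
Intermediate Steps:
S(E, P) = 3 + E² (S(E, P) = E² + 3 = 3 + E²)
(2530 - 18773) - (7667 - (f(-67) - 8831)/(S(1, -79) - 1934)) = (2530 - 18773) - (7667 - (53 - 8831)/((3 + 1²) - 1934)) = -16243 - (7667 - (-8778)/((3 + 1) - 1934)) = -16243 - (7667 - (-8778)/(4 - 1934)) = -16243 - (7667 - (-8778)/(-1930)) = -16243 - (7667 - (-8778)*(-1)/1930) = -16243 - (7667 - 1*4389/965) = -16243 - (7667 - 4389/965) = -16243 - 1*7394266/965 = -16243 - 7394266/965 = -23068761/965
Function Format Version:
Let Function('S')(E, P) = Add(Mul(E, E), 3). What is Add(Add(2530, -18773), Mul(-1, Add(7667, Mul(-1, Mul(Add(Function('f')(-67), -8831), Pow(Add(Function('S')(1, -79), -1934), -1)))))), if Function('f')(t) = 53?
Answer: Rational(-23068761, 965) ≈ -23905.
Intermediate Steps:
Function('S')(E, P) = Add(3, Pow(E, 2)) (Function('S')(E, P) = Add(Pow(E, 2), 3) = Add(3, Pow(E, 2)))
Add(Add(2530, -18773), Mul(-1, Add(7667, Mul(-1, Mul(Add(Function('f')(-67), -8831), Pow(Add(Function('S')(1, -79), -1934), -1)))))) = Add(Add(2530, -18773), Mul(-1, Add(7667, Mul(-1, Mul(Add(53, -8831), Pow(Add(Add(3, Pow(1, 2)), -1934), -1)))))) = Add(-16243, Mul(-1, Add(7667, Mul(-1, Mul(-8778, Pow(Add(Add(3, 1), -1934), -1)))))) = Add(-16243, Mul(-1, Add(7667, Mul(-1, Mul(-8778, Pow(Add(4, -1934), -1)))))) = Add(-16243, Mul(-1, Add(7667, Mul(-1, Mul(-8778, Pow(-1930, -1)))))) = Add(-16243, Mul(-1, Add(7667, Mul(-1, Mul(-8778, Rational(-1, 1930)))))) = Add(-16243, Mul(-1, Add(7667, Mul(-1, Rational(4389, 965))))) = Add(-16243, Mul(-1, Add(7667, Rational(-4389, 965)))) = Add(-16243, Mul(-1, Rational(7394266, 965))) = Add(-16243, Rational(-7394266, 965)) = Rational(-23068761, 965)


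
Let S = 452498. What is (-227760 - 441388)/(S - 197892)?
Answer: -334574/127303 ≈ -2.6282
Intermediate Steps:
(-227760 - 441388)/(S - 197892) = (-227760 - 441388)/(452498 - 197892) = -669148/254606 = -669148*1/254606 = -334574/127303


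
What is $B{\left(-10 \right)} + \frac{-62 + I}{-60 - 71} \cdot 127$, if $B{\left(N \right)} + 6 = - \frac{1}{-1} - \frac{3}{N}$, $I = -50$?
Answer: $\frac{136083}{1310} \approx 103.88$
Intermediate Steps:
$B{\left(N \right)} = -5 - \frac{3}{N}$ ($B{\left(N \right)} = -6 - \left(-1 + \frac{3}{N}\right) = -6 + \left(1 - \frac{3}{N}\right) = -5 - \frac{3}{N}$)
$B{\left(-10 \right)} + \frac{-62 + I}{-60 - 71} \cdot 127 = \left(-5 - \frac{3}{-10}\right) + \frac{-62 - 50}{-60 - 71} \cdot 127 = \left(-5 - - \frac{3}{10}\right) + - \frac{112}{-131} \cdot 127 = \left(-5 + \frac{3}{10}\right) + \left(-112\right) \left(- \frac{1}{131}\right) 127 = - \frac{47}{10} + \frac{112}{131} \cdot 127 = - \frac{47}{10} + \frac{14224}{131} = \frac{136083}{1310}$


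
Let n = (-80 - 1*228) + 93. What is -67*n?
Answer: 14405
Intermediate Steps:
n = -215 (n = (-80 - 228) + 93 = -308 + 93 = -215)
-67*n = -67*(-215) = 14405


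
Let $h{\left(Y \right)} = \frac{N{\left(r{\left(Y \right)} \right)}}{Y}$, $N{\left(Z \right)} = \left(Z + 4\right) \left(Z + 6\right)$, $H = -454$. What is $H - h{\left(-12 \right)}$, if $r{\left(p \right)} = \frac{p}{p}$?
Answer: $- \frac{5413}{12} \approx -451.08$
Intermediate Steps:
$r{\left(p \right)} = 1$
$N{\left(Z \right)} = \left(4 + Z\right) \left(6 + Z\right)$
$h{\left(Y \right)} = \frac{35}{Y}$ ($h{\left(Y \right)} = \frac{24 + 1^{2} + 10 \cdot 1}{Y} = \frac{24 + 1 + 10}{Y} = \frac{35}{Y}$)
$H - h{\left(-12 \right)} = -454 - \frac{35}{-12} = -454 - 35 \left(- \frac{1}{12}\right) = -454 - - \frac{35}{12} = -454 + \frac{35}{12} = - \frac{5413}{12}$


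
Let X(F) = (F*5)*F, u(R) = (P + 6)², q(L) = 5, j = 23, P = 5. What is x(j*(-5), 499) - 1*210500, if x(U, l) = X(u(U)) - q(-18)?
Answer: -137300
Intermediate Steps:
u(R) = 121 (u(R) = (5 + 6)² = 11² = 121)
X(F) = 5*F² (X(F) = (5*F)*F = 5*F²)
x(U, l) = 73200 (x(U, l) = 5*121² - 1*5 = 5*14641 - 5 = 73205 - 5 = 73200)
x(j*(-5), 499) - 1*210500 = 73200 - 1*210500 = 73200 - 210500 = -137300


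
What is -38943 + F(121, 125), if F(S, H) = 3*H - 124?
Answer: -38692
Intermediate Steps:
F(S, H) = -124 + 3*H
-38943 + F(121, 125) = -38943 + (-124 + 3*125) = -38943 + (-124 + 375) = -38943 + 251 = -38692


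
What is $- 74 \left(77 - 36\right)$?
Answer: $-3034$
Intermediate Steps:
$- 74 \left(77 - 36\right) = \left(-74\right) 41 = -3034$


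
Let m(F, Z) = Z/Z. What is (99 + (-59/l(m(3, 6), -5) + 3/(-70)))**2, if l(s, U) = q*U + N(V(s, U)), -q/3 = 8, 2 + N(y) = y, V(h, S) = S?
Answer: 606250661641/62568100 ≈ 9689.5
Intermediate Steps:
N(y) = -2 + y
q = -24 (q = -3*8 = -24)
m(F, Z) = 1
l(s, U) = -2 - 23*U (l(s, U) = -24*U + (-2 + U) = -2 - 23*U)
(99 + (-59/l(m(3, 6), -5) + 3/(-70)))**2 = (99 + (-59/(-2 - 23*(-5)) + 3/(-70)))**2 = (99 + (-59/(-2 + 115) + 3*(-1/70)))**2 = (99 + (-59/113 - 3/70))**2 = (99 - 4469/7910)**2 = (778621/7910)**2 = 606250661641/62568100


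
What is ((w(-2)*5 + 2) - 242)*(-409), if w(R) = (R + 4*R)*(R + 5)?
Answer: 159510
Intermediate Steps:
w(R) = 5*R*(5 + R) (w(R) = (5*R)*(5 + R) = 5*R*(5 + R))
((w(-2)*5 + 2) - 242)*(-409) = (((5*(-2)*(5 - 2))*5 + 2) - 242)*(-409) = (((5*(-2)*3)*5 + 2) - 242)*(-409) = ((-30*5 + 2) - 242)*(-409) = ((-150 + 2) - 242)*(-409) = (-148 - 242)*(-409) = -390*(-409) = 159510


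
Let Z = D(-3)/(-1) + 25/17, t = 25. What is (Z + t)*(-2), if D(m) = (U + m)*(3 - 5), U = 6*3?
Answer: -1920/17 ≈ -112.94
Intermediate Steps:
U = 18
D(m) = -36 - 2*m (D(m) = (18 + m)*(3 - 5) = (18 + m)*(-2) = -36 - 2*m)
Z = 535/17 (Z = (-36 - 2*(-3))/(-1) + 25/17 = (-36 + 6)*(-1) + 25*(1/17) = -30*(-1) + 25/17 = 30 + 25/17 = 535/17 ≈ 31.471)
(Z + t)*(-2) = (535/17 + 25)*(-2) = (960/17)*(-2) = -1920/17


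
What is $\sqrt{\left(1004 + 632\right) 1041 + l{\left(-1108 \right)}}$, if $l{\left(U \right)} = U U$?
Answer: $2 \sqrt{732685} \approx 1711.9$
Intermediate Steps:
$l{\left(U \right)} = U^{2}$
$\sqrt{\left(1004 + 632\right) 1041 + l{\left(-1108 \right)}} = \sqrt{\left(1004 + 632\right) 1041 + \left(-1108\right)^{2}} = \sqrt{1636 \cdot 1041 + 1227664} = \sqrt{1703076 + 1227664} = \sqrt{2930740} = 2 \sqrt{732685}$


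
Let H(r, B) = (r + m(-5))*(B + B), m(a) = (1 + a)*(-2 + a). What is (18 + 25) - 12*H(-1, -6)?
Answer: 3931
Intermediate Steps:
H(r, B) = 2*B*(28 + r) (H(r, B) = (r + (-2 + (-5)² - 1*(-5)))*(B + B) = (r + (-2 + 25 + 5))*(2*B) = (r + 28)*(2*B) = (28 + r)*(2*B) = 2*B*(28 + r))
(18 + 25) - 12*H(-1, -6) = (18 + 25) - 24*(-6)*(28 - 1) = 43 - 24*(-6)*27 = 43 - 12*(-324) = 43 + 3888 = 3931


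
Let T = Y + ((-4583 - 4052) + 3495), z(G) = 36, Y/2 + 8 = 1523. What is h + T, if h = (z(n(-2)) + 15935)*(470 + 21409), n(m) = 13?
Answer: 349427399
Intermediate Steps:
Y = 3030 (Y = -16 + 2*1523 = -16 + 3046 = 3030)
h = 349429509 (h = (36 + 15935)*(470 + 21409) = 15971*21879 = 349429509)
T = -2110 (T = 3030 + ((-4583 - 4052) + 3495) = 3030 + (-8635 + 3495) = 3030 - 5140 = -2110)
h + T = 349429509 - 2110 = 349427399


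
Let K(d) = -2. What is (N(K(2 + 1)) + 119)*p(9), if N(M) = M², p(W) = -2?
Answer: -246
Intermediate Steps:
(N(K(2 + 1)) + 119)*p(9) = ((-2)² + 119)*(-2) = (4 + 119)*(-2) = 123*(-2) = -246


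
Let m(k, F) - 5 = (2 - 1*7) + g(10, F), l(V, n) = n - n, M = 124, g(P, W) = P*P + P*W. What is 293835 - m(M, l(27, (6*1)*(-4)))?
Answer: 293735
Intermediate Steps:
g(P, W) = P**2 + P*W
l(V, n) = 0
m(k, F) = 100 + 10*F (m(k, F) = 5 + ((2 - 1*7) + 10*(10 + F)) = 5 + ((2 - 7) + (100 + 10*F)) = 5 + (-5 + (100 + 10*F)) = 5 + (95 + 10*F) = 100 + 10*F)
293835 - m(M, l(27, (6*1)*(-4))) = 293835 - (100 + 10*0) = 293835 - (100 + 0) = 293835 - 1*100 = 293835 - 100 = 293735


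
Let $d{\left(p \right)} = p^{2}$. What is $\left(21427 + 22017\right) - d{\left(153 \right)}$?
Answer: $20035$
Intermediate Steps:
$\left(21427 + 22017\right) - d{\left(153 \right)} = \left(21427 + 22017\right) - 153^{2} = 43444 - 23409 = 20035$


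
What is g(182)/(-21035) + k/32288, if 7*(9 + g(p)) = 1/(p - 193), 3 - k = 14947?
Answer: -755697319/1634272255 ≈ -0.46241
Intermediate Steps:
k = -14944 (k = 3 - 1*14947 = 3 - 14947 = -14944)
g(p) = -9 + 1/(7*(-193 + p)) (g(p) = -9 + 1/(7*(p - 193)) = -9 + 1/(7*(-193 + p)))
g(182)/(-21035) + k/32288 = ((12160 - 63*182)/(7*(-193 + 182)))/(-21035) - 14944/32288 = ((⅐)*(12160 - 11466)/(-11))*(-1/21035) - 14944*1/32288 = ((⅐)*(-1/11)*694)*(-1/21035) - 467/1009 = -694/77*(-1/21035) - 467/1009 = 694/1619695 - 467/1009 = -755697319/1634272255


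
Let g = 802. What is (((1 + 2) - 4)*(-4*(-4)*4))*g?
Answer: -51328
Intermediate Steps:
(((1 + 2) - 4)*(-4*(-4)*4))*g = (((1 + 2) - 4)*(-4*(-4)*4))*802 = ((3 - 4)*(16*4))*802 = -1*64*802 = -64*802 = -51328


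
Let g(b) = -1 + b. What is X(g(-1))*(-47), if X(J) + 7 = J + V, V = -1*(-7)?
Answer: 94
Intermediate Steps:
V = 7
X(J) = J (X(J) = -7 + (J + 7) = -7 + (7 + J) = J)
X(g(-1))*(-47) = (-1 - 1)*(-47) = -2*(-47) = 94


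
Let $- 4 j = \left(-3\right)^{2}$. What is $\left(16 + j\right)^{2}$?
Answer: $\frac{3025}{16} \approx 189.06$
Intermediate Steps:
$j = - \frac{9}{4}$ ($j = - \frac{\left(-3\right)^{2}}{4} = \left(- \frac{1}{4}\right) 9 = - \frac{9}{4} \approx -2.25$)
$\left(16 + j\right)^{2} = \left(16 - \frac{9}{4}\right)^{2} = \left(\frac{55}{4}\right)^{2} = \frac{3025}{16}$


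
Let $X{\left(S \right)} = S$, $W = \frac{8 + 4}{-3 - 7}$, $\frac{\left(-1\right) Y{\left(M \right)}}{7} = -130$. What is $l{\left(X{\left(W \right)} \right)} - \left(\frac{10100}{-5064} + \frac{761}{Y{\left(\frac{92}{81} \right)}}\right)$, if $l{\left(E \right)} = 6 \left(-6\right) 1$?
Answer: $- \frac{10034959}{288015} \approx -34.842$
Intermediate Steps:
$Y{\left(M \right)} = 910$ ($Y{\left(M \right)} = \left(-7\right) \left(-130\right) = 910$)
$W = - \frac{6}{5}$ ($W = \frac{12}{-10} = 12 \left(- \frac{1}{10}\right) = - \frac{6}{5} \approx -1.2$)
$l{\left(E \right)} = -36$ ($l{\left(E \right)} = \left(-36\right) 1 = -36$)
$l{\left(X{\left(W \right)} \right)} - \left(\frac{10100}{-5064} + \frac{761}{Y{\left(\frac{92}{81} \right)}}\right) = -36 - \left(\frac{10100}{-5064} + \frac{761}{910}\right) = -36 - \left(10100 \left(- \frac{1}{5064}\right) + 761 \cdot \frac{1}{910}\right) = -36 - \left(- \frac{2525}{1266} + \frac{761}{910}\right) = -36 - - \frac{333581}{288015} = -36 + \frac{333581}{288015} = - \frac{10034959}{288015}$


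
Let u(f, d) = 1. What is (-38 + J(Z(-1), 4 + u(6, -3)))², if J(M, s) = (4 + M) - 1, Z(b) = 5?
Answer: 900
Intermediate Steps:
J(M, s) = 3 + M
(-38 + J(Z(-1), 4 + u(6, -3)))² = (-38 + (3 + 5))² = (-38 + 8)² = (-30)² = 900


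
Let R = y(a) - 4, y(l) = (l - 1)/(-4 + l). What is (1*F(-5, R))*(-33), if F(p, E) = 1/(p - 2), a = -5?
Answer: 33/7 ≈ 4.7143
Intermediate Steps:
y(l) = (-1 + l)/(-4 + l)
R = -10/3 (R = (-1 - 5)/(-4 - 5) - 4 = -6/(-9) - 4 = -1/9*(-6) - 4 = 2/3 - 4 = -10/3 ≈ -3.3333)
F(p, E) = 1/(-2 + p)
(1*F(-5, R))*(-33) = (1/(-2 - 5))*(-33) = (1/(-7))*(-33) = (1*(-1/7))*(-33) = -1/7*(-33) = 33/7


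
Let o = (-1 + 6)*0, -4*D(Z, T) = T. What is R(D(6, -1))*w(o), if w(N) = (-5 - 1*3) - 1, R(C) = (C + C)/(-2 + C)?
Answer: 18/7 ≈ 2.5714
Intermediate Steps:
D(Z, T) = -T/4
o = 0 (o = 5*0 = 0)
R(C) = 2*C/(-2 + C) (R(C) = (2*C)/(-2 + C) = 2*C/(-2 + C))
w(N) = -9 (w(N) = (-5 - 3) - 1 = -8 - 1 = -9)
R(D(6, -1))*w(o) = (2*(-¼*(-1))/(-2 - ¼*(-1)))*(-9) = (2*(¼)/(-2 + ¼))*(-9) = (2*(¼)/(-7/4))*(-9) = (2*(¼)*(-4/7))*(-9) = -2/7*(-9) = 18/7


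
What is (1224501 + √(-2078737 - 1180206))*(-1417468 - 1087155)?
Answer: -3066913368123 - 2504623*I*√3258943 ≈ -3.0669e+12 - 4.5215e+9*I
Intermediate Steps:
(1224501 + √(-2078737 - 1180206))*(-1417468 - 1087155) = (1224501 + √(-3258943))*(-2504623) = (1224501 + I*√3258943)*(-2504623) = -3066913368123 - 2504623*I*√3258943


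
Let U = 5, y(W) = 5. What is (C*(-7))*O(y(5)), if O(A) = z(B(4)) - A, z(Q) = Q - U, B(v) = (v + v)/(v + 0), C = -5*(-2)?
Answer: 560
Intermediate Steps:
C = 10
B(v) = 2 (B(v) = (2*v)/v = 2)
z(Q) = -5 + Q (z(Q) = Q - 1*5 = Q - 5 = -5 + Q)
O(A) = -3 - A (O(A) = (-5 + 2) - A = -3 - A)
(C*(-7))*O(y(5)) = (10*(-7))*(-3 - 1*5) = -70*(-3 - 5) = -70*(-8) = 560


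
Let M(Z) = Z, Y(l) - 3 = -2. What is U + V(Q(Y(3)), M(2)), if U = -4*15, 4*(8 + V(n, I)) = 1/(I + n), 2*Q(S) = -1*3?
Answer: -135/2 ≈ -67.500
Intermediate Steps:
Y(l) = 1 (Y(l) = 3 - 2 = 1)
Q(S) = -3/2 (Q(S) = (-1*3)/2 = (1/2)*(-3) = -3/2)
V(n, I) = -8 + 1/(4*(I + n))
U = -60
U + V(Q(Y(3)), M(2)) = -60 + (1/4 - 8*2 - 8*(-3/2))/(2 - 3/2) = -60 + (1/4 - 16 + 12)/(1/2) = -60 + 2*(-15/4) = -60 - 15/2 = -135/2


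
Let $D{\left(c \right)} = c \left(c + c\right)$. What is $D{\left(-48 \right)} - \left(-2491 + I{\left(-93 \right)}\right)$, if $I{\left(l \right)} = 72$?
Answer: $7027$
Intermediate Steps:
$D{\left(c \right)} = 2 c^{2}$ ($D{\left(c \right)} = c 2 c = 2 c^{2}$)
$D{\left(-48 \right)} - \left(-2491 + I{\left(-93 \right)}\right) = 2 \left(-48\right)^{2} - \left(-2491 + 72\right) = 2 \cdot 2304 - -2419 = 4608 + 2419 = 7027$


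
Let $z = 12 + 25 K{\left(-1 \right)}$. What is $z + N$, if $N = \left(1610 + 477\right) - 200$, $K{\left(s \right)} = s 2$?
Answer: $1849$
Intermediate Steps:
$K{\left(s \right)} = 2 s$
$z = -38$ ($z = 12 + 25 \cdot 2 \left(-1\right) = 12 + 25 \left(-2\right) = 12 - 50 = -38$)
$N = 1887$ ($N = 2087 - 200 = 1887$)
$z + N = -38 + 1887 = 1849$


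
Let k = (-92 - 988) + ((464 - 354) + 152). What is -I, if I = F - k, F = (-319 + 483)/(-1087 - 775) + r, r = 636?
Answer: -1353592/931 ≈ -1453.9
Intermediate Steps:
k = -818 (k = -1080 + (110 + 152) = -1080 + 262 = -818)
F = 592034/931 (F = (-319 + 483)/(-1087 - 775) + 636 = 164/(-1862) + 636 = 164*(-1/1862) + 636 = -82/931 + 636 = 592034/931 ≈ 635.91)
I = 1353592/931 (I = 592034/931 - 1*(-818) = 592034/931 + 818 = 1353592/931 ≈ 1453.9)
-I = -1*1353592/931 = -1353592/931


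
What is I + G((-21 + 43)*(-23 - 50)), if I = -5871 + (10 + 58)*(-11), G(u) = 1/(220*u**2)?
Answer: -3755831878479/567431920 ≈ -6619.0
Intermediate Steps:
G(u) = 1/(220*u**2)
I = -6619 (I = -5871 + 68*(-11) = -5871 - 748 = -6619)
I + G((-21 + 43)*(-23 - 50)) = -6619 + 1/(220*((-21 + 43)*(-23 - 50))**2) = -6619 + 1/(220*(22*(-73))**2) = -6619 + (1/220)/(-1606)**2 = -6619 + (1/220)*(1/2579236) = -6619 + 1/567431920 = -3755831878479/567431920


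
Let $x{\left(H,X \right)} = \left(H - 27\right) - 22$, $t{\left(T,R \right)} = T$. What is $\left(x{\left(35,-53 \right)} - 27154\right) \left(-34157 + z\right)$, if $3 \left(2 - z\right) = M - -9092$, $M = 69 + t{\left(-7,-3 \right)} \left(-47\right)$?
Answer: $1013864480$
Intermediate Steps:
$x{\left(H,X \right)} = -49 + H$ ($x{\left(H,X \right)} = \left(-27 + H\right) - 22 = -49 + H$)
$M = 398$ ($M = 69 - -329 = 69 + 329 = 398$)
$z = - \frac{9484}{3}$ ($z = 2 - \frac{398 - -9092}{3} = 2 - \frac{398 + 9092}{3} = 2 - \frac{9490}{3} = - \frac{9484}{3} \approx -3161.3$)
$\left(x{\left(35,-53 \right)} - 27154\right) \left(-34157 + z\right) = \left(\left(-49 + 35\right) - 27154\right) \left(-34157 - \frac{9484}{3}\right) = \left(-14 - 27154\right) \left(- \frac{111955}{3}\right) = \left(-27168\right) \left(- \frac{111955}{3}\right) = 1013864480$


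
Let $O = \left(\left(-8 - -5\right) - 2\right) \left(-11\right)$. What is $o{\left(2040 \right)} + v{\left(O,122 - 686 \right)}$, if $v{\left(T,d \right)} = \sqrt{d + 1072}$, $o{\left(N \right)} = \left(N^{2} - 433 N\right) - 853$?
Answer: $3277427 + 2 \sqrt{127} \approx 3.2774 \cdot 10^{6}$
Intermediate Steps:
$o{\left(N \right)} = -853 + N^{2} - 433 N$
$O = 55$ ($O = \left(\left(-8 + 5\right) - 2\right) \left(-11\right) = \left(-3 - 2\right) \left(-11\right) = \left(-5\right) \left(-11\right) = 55$)
$v{\left(T,d \right)} = \sqrt{1072 + d}$
$o{\left(2040 \right)} + v{\left(O,122 - 686 \right)} = \left(-853 + 2040^{2} - 883320\right) + \sqrt{1072 + \left(122 - 686\right)} = \left(-853 + 4161600 - 883320\right) + \sqrt{1072 + \left(122 - 686\right)} = 3277427 + \sqrt{1072 - 564} = 3277427 + \sqrt{508} = 3277427 + 2 \sqrt{127}$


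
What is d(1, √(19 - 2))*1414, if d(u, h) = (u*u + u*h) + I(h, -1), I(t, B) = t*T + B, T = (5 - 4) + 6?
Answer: 11312*√17 ≈ 46641.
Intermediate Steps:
T = 7 (T = 1 + 6 = 7)
I(t, B) = B + 7*t (I(t, B) = t*7 + B = 7*t + B = B + 7*t)
d(u, h) = -1 + u² + 7*h + h*u (d(u, h) = (u*u + u*h) + (-1 + 7*h) = (u² + h*u) + (-1 + 7*h) = -1 + u² + 7*h + h*u)
d(1, √(19 - 2))*1414 = (-1 + 1² + 7*√(19 - 2) + √(19 - 2)*1)*1414 = (-1 + 1 + 7*√17 + √17*1)*1414 = (-1 + 1 + 7*√17 + √17)*1414 = (8*√17)*1414 = 11312*√17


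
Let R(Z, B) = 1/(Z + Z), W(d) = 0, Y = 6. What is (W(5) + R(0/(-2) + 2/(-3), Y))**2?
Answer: 9/16 ≈ 0.56250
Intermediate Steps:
R(Z, B) = 1/(2*Z)
(W(5) + R(0/(-2) + 2/(-3), Y))**2 = (0 + 1/(2*(0/(-2) + 2/(-3))))**2 = (0 + 1/(2*(0*(-1/2) + 2*(-1/3))))**2 = (0 + 1/(2*(0 - 2/3)))**2 = (0 + 1/(2*(-2/3)))**2 = (0 + (1/2)*(-3/2))**2 = (0 - 3/4)**2 = (-3/4)**2 = 9/16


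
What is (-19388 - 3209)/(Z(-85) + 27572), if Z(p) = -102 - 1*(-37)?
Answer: -22597/27507 ≈ -0.82150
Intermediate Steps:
Z(p) = -65 (Z(p) = -102 + 37 = -65)
(-19388 - 3209)/(Z(-85) + 27572) = (-19388 - 3209)/(-65 + 27572) = -22597/27507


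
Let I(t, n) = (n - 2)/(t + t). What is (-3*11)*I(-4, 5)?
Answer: 99/8 ≈ 12.375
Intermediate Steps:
I(t, n) = (-2 + n)/(2*t) (I(t, n) = (-2 + n)/((2*t)) = (-2 + n)*(1/(2*t)) = (-2 + n)/(2*t))
(-3*11)*I(-4, 5) = (-3*11)*((½)*(-2 + 5)/(-4)) = -33*(-1)*3/(2*4) = -33*(-3/8) = 99/8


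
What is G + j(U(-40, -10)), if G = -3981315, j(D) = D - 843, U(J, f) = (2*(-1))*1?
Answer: -3982160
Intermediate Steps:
U(J, f) = -2 (U(J, f) = -2*1 = -2)
j(D) = -843 + D
G + j(U(-40, -10)) = -3981315 + (-843 - 2) = -3981315 - 845 = -3982160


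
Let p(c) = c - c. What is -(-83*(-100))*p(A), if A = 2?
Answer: 0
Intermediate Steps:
p(c) = 0
-(-83*(-100))*p(A) = -(-83*(-100))*0 = -8300*0 = -1*0 = 0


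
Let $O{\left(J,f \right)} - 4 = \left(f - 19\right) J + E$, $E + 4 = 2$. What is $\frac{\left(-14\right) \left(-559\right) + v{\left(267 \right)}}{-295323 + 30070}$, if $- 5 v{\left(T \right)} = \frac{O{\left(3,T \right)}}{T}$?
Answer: $- \frac{10446964}{354112755} \approx -0.029502$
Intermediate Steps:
$E = -2$ ($E = -4 + 2 = -2$)
$O{\left(J,f \right)} = 2 + J \left(-19 + f\right)$ ($O{\left(J,f \right)} = 4 + \left(\left(f - 19\right) J - 2\right) = 4 + \left(\left(-19 + f\right) J - 2\right) = 4 + \left(J \left(-19 + f\right) - 2\right) = 4 + \left(-2 + J \left(-19 + f\right)\right) = 2 + J \left(-19 + f\right)$)
$v{\left(T \right)} = - \frac{-55 + 3 T}{5 T}$ ($v{\left(T \right)} = - \frac{\left(2 - 57 + 3 T\right) \frac{1}{T}}{5} = - \frac{\left(-55 + 3 T\right) \frac{1}{T}}{5} = - \frac{\frac{1}{T} \left(-55 + 3 T\right)}{5} = - \frac{-55 + 3 T}{5 T}$)
$\frac{\left(-14\right) \left(-559\right) + v{\left(267 \right)}}{-295323 + 30070} = \frac{\left(-14\right) \left(-559\right) - \left(\frac{3}{5} - \frac{11}{267}\right)}{-295323 + 30070} = \frac{7826 + \left(- \frac{3}{5} + 11 \cdot \frac{1}{267}\right)}{-265253} = \left(7826 + \left(- \frac{3}{5} + \frac{11}{267}\right)\right) \left(- \frac{1}{265253}\right) = \left(7826 - \frac{746}{1335}\right) \left(- \frac{1}{265253}\right) = \frac{10446964}{1335} \left(- \frac{1}{265253}\right) = - \frac{10446964}{354112755}$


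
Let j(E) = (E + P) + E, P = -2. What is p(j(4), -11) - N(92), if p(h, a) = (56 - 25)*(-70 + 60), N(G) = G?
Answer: -402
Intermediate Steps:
j(E) = -2 + 2*E (j(E) = (E - 2) + E = (-2 + E) + E = -2 + 2*E)
p(h, a) = -310 (p(h, a) = 31*(-10) = -310)
p(j(4), -11) - N(92) = -310 - 1*92 = -310 - 92 = -402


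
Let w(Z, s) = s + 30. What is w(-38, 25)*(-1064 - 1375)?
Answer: -134145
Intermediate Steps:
w(Z, s) = 30 + s
w(-38, 25)*(-1064 - 1375) = (30 + 25)*(-1064 - 1375) = 55*(-2439) = -134145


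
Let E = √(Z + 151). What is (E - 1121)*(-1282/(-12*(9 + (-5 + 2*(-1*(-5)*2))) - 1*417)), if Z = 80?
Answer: -1437122/705 + 1282*√231/705 ≈ -2010.8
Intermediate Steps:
E = √231 (E = √(80 + 151) = √231 ≈ 15.199)
(E - 1121)*(-1282/(-12*(9 + (-5 + 2*(-1*(-5)*2))) - 1*417)) = (√231 - 1121)*(-1282/(-12*(9 + (-5 + 2*(-1*(-5)*2))) - 1*417)) = (-1121 + √231)*(-1282/(-12*(9 + (-5 + 2*(5*2))) - 417)) = (-1121 + √231)*(-1282/(-12*(9 + (-5 + 2*10)) - 417)) = (-1121 + √231)*(-1282/(-12*(9 + (-5 + 20)) - 417)) = (-1121 + √231)*(-1282/(-12*(9 + 15) - 417)) = (-1121 + √231)*(-1282/(-12*24 - 417)) = (-1121 + √231)*(-1282/(-288 - 417)) = (-1121 + √231)*(-1282/(-705)) = (-1121 + √231)*(-1282*(-1/705)) = (-1121 + √231)*(1282/705) = -1437122/705 + 1282*√231/705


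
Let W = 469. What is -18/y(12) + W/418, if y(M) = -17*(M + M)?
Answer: 16573/14212 ≈ 1.1661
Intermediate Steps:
y(M) = -34*M
-18/y(12) + W/418 = -18/((-34*12)) + 469/418 = -18/(-408) + 469*(1/418) = -18*(-1/408) + 469/418 = 3/68 + 469/418 = 16573/14212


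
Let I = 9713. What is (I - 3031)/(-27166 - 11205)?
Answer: -6682/38371 ≈ -0.17414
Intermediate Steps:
(I - 3031)/(-27166 - 11205) = (9713 - 3031)/(-27166 - 11205) = 6682/(-38371) = 6682*(-1/38371) = -6682/38371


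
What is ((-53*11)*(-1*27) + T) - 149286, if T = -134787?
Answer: -268332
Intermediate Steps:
((-53*11)*(-1*27) + T) - 149286 = ((-53*11)*(-1*27) - 134787) - 149286 = (-583*(-27) - 134787) - 149286 = (15741 - 134787) - 149286 = -119046 - 149286 = -268332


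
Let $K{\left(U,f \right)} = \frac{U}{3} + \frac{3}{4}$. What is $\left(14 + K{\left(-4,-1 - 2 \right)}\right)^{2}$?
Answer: $\frac{25921}{144} \approx 180.01$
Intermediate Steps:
$K{\left(U,f \right)} = \frac{3}{4} + \frac{U}{3}$ ($K{\left(U,f \right)} = U \frac{1}{3} + 3 \cdot \frac{1}{4} = \frac{U}{3} + \frac{3}{4} = \frac{3}{4} + \frac{U}{3}$)
$\left(14 + K{\left(-4,-1 - 2 \right)}\right)^{2} = \left(14 + \left(\frac{3}{4} + \frac{1}{3} \left(-4\right)\right)\right)^{2} = \left(14 + \left(\frac{3}{4} - \frac{4}{3}\right)\right)^{2} = \left(14 - \frac{7}{12}\right)^{2} = \left(\frac{161}{12}\right)^{2} = \frac{25921}{144}$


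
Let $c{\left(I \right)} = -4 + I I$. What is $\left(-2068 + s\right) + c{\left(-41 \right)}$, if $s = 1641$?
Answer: $1250$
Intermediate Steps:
$c{\left(I \right)} = -4 + I^{2}$
$\left(-2068 + s\right) + c{\left(-41 \right)} = \left(-2068 + 1641\right) - \left(4 - \left(-41\right)^{2}\right) = -427 + \left(-4 + 1681\right) = -427 + 1677 = 1250$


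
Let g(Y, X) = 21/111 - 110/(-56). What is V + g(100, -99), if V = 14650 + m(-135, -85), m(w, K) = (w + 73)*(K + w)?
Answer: 29310671/1036 ≈ 28292.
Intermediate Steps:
m(w, K) = (73 + w)*(K + w)
V = 28290 (V = 14650 + ((-135)² + 73*(-85) + 73*(-135) - 85*(-135)) = 14650 + (18225 - 6205 - 9855 + 11475) = 14650 + 13640 = 28290)
g(Y, X) = 2231/1036 (g(Y, X) = 21*(1/111) - 110*(-1/56) = 7/37 + 55/28 = 2231/1036)
V + g(100, -99) = 28290 + 2231/1036 = 29310671/1036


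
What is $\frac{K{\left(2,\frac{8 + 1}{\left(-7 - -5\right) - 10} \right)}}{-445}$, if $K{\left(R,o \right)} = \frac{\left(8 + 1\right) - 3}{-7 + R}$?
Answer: $\frac{6}{2225} \approx 0.0026966$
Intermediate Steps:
$K{\left(R,o \right)} = \frac{6}{-7 + R}$ ($K{\left(R,o \right)} = \frac{9 - 3}{-7 + R} = \frac{6}{-7 + R}$)
$\frac{K{\left(2,\frac{8 + 1}{\left(-7 - -5\right) - 10} \right)}}{-445} = \frac{6 \frac{1}{-7 + 2}}{-445} = \frac{6}{-5} \left(- \frac{1}{445}\right) = 6 \left(- \frac{1}{5}\right) \left(- \frac{1}{445}\right) = \left(- \frac{6}{5}\right) \left(- \frac{1}{445}\right) = \frac{6}{2225}$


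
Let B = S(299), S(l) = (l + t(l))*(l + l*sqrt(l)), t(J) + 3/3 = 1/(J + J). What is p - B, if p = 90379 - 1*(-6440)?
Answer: 15433/2 - 178205*sqrt(299)/2 ≈ -1.5330e+6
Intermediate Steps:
t(J) = -1 + 1/(2*J) (t(J) = -1 + 1/(J + J) = -1 + 1/(2*J))
S(l) = (l + l**(3/2))*(l + (1/2 - l)/l) (S(l) = (l + (1/2 - l)/l)*(l + l*sqrt(l)) = (l + (1/2 - l)/l)*(l + l**(3/2)) = (l + l**(3/2))*(l + (1/2 - l)/l))
B = 178205/2 + 178205*sqrt(299)/2 (B = 1/2 + 299**2 + 299**(5/2) + sqrt(299)/2 - 1*299 - 299**(3/2) = 1/2 + 89401 + 89401*sqrt(299) + sqrt(299)/2 - 299 - 299*sqrt(299) = 178205/2 + 178205*sqrt(299)/2 ≈ 1.6298e+6)
p = 96819 (p = 90379 + 6440 = 96819)
p - B = 96819 - (178205/2 + 178205*sqrt(299)/2) = 96819 + (-178205/2 - 178205*sqrt(299)/2) = 15433/2 - 178205*sqrt(299)/2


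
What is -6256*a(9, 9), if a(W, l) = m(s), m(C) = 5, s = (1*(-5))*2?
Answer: -31280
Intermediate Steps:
s = -10 (s = -5*2 = -10)
a(W, l) = 5
-6256*a(9, 9) = -6256*5 = -31280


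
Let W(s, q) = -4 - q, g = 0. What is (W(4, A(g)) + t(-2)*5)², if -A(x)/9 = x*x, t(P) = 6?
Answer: 676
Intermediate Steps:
A(x) = -9*x² (A(x) = -9*x*x = -9*x²)
(W(4, A(g)) + t(-2)*5)² = ((-4 - (-9)*0²) + 6*5)² = ((-4 - (-9)*0) + 30)² = ((-4 - 1*0) + 30)² = ((-4 + 0) + 30)² = (-4 + 30)² = 26² = 676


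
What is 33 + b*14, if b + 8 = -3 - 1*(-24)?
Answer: 215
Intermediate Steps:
b = 13 (b = -8 + (-3 - 1*(-24)) = -8 + (-3 + 24) = -8 + 21 = 13)
33 + b*14 = 33 + 13*14 = 33 + 182 = 215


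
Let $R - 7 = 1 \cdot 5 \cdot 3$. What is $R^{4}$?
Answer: $234256$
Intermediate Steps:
$R = 22$ ($R = 7 + 1 \cdot 5 \cdot 3 = 7 + 5 \cdot 3 = 7 + 15 = 22$)
$R^{4} = 22^{4} = 234256$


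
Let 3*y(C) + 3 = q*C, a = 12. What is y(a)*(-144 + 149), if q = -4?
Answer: -85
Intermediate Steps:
y(C) = -1 - 4*C/3 (y(C) = -1 + (-4*C)/3 = -1 - 4*C/3)
y(a)*(-144 + 149) = (-1 - 4/3*12)*(-144 + 149) = (-1 - 16)*5 = -17*5 = -85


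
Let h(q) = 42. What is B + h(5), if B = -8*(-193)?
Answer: 1586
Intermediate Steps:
B = 1544
B + h(5) = 1544 + 42 = 1586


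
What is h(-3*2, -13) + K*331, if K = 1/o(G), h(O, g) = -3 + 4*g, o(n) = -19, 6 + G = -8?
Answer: -1376/19 ≈ -72.421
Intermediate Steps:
G = -14 (G = -6 - 8 = -14)
K = -1/19 (K = 1/(-19) = -1/19 ≈ -0.052632)
h(-3*2, -13) + K*331 = (-3 + 4*(-13)) - 1/19*331 = (-3 - 52) - 331/19 = -55 - 331/19 = -1376/19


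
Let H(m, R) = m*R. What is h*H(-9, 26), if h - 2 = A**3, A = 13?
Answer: -514566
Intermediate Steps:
H(m, R) = R*m
h = 2199 (h = 2 + 13**3 = 2 + 2197 = 2199)
h*H(-9, 26) = 2199*(26*(-9)) = 2199*(-234) = -514566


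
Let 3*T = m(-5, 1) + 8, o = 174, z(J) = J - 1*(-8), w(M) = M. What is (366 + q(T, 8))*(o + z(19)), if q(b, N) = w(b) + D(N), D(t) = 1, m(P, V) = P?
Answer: 73968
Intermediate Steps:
z(J) = 8 + J (z(J) = J + 8 = 8 + J)
T = 1 (T = (-5 + 8)/3 = (⅓)*3 = 1)
q(b, N) = 1 + b (q(b, N) = b + 1 = 1 + b)
(366 + q(T, 8))*(o + z(19)) = (366 + (1 + 1))*(174 + (8 + 19)) = (366 + 2)*(174 + 27) = 368*201 = 73968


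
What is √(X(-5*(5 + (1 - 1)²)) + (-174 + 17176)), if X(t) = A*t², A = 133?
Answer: √100127 ≈ 316.43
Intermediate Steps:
X(t) = 133*t²
√(X(-5*(5 + (1 - 1)²)) + (-174 + 17176)) = √(133*(-5*(5 + (1 - 1)²))² + (-174 + 17176)) = √(133*(-5*(5 + 0²))² + 17002) = √(133*(-5*(5 + 0))² + 17002) = √(133*(-5*5)² + 17002) = √(133*(-25)² + 17002) = √(133*625 + 17002) = √(83125 + 17002) = √100127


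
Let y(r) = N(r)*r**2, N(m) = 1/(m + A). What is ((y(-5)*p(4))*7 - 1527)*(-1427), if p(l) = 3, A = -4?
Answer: 6786812/3 ≈ 2.2623e+6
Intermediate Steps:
N(m) = 1/(-4 + m) (N(m) = 1/(m - 4) = 1/(-4 + m))
y(r) = r**2/(-4 + r)
((y(-5)*p(4))*7 - 1527)*(-1427) = ((((-5)**2/(-4 - 5))*3)*7 - 1527)*(-1427) = (((25/(-9))*3)*7 - 1527)*(-1427) = (((25*(-1/9))*3)*7 - 1527)*(-1427) = (-25/9*3*7 - 1527)*(-1427) = (-25/3*7 - 1527)*(-1427) = (-175/3 - 1527)*(-1427) = -4756/3*(-1427) = 6786812/3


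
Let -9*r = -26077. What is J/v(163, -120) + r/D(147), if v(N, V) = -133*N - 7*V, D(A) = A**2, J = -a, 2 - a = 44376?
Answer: -1155211613/578969937 ≈ -1.9953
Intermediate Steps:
a = -44374 (a = 2 - 1*44376 = 2 - 44376 = -44374)
r = 26077/9 (r = -1/9*(-26077) = 26077/9 ≈ 2897.4)
J = 44374 (J = -1*(-44374) = 44374)
J/v(163, -120) + r/D(147) = 44374/(-133*163 - 7*(-120)) + 26077/(9*(147**2)) = 44374/(-21679 + 840) + (26077/9)/21609 = 44374/(-20839) + (26077/9)*(1/21609) = 44374*(-1/20839) + 26077/194481 = -44374/20839 + 26077/194481 = -1155211613/578969937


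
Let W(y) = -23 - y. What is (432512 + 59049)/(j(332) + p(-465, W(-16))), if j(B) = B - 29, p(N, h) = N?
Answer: -491561/162 ≈ -3034.3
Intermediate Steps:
j(B) = -29 + B
(432512 + 59049)/(j(332) + p(-465, W(-16))) = (432512 + 59049)/((-29 + 332) - 465) = 491561/(303 - 465) = 491561/(-162) = 491561*(-1/162) = -491561/162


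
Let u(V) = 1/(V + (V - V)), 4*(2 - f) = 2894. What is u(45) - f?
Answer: 64937/90 ≈ 721.52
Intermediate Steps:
f = -1443/2 (f = 2 - ¼*2894 = 2 - 1447/2 = -1443/2 ≈ -721.50)
u(V) = 1/V (u(V) = 1/(V + 0) = 1/V)
u(45) - f = 1/45 - 1*(-1443/2) = 1/45 + 1443/2 = 64937/90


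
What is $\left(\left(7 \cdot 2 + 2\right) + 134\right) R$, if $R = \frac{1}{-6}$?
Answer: $-25$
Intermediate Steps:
$R = - \frac{1}{6} \approx -0.16667$
$\left(\left(7 \cdot 2 + 2\right) + 134\right) R = \left(\left(7 \cdot 2 + 2\right) + 134\right) \left(- \frac{1}{6}\right) = \left(\left(14 + 2\right) + 134\right) \left(- \frac{1}{6}\right) = \left(16 + 134\right) \left(- \frac{1}{6}\right) = 150 \left(- \frac{1}{6}\right) = -25$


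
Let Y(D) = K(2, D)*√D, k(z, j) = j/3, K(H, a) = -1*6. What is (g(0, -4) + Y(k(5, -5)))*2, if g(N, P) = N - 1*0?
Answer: -4*I*√15 ≈ -15.492*I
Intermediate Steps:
g(N, P) = N (g(N, P) = N + 0 = N)
K(H, a) = -6
k(z, j) = j/3 (k(z, j) = j*(⅓) = j/3)
Y(D) = -6*√D
(g(0, -4) + Y(k(5, -5)))*2 = (0 - 6*I*√15/3)*2 = (0 - 2*I*√15)*2 = -2*I*√15*2 = -4*I*√15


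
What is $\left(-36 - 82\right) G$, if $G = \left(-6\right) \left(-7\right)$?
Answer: $-4956$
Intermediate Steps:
$G = 42$
$\left(-36 - 82\right) G = \left(-36 - 82\right) 42 = \left(-118\right) 42 = -4956$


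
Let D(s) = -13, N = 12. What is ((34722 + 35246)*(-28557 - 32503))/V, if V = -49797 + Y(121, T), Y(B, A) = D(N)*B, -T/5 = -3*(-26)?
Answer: 427224608/5137 ≈ 83166.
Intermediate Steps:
T = -390 (T = -(-15)*(-26) = -5*78 = -390)
Y(B, A) = -13*B
V = -51370 (V = -49797 - 13*121 = -49797 - 1573 = -51370)
((34722 + 35246)*(-28557 - 32503))/V = ((34722 + 35246)*(-28557 - 32503))/(-51370) = (69968*(-61060))*(-1/51370) = -4272246080*(-1/51370) = 427224608/5137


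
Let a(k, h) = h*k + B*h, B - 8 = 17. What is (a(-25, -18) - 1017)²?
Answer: 1034289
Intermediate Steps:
B = 25 (B = 8 + 17 = 25)
a(k, h) = 25*h + h*k (a(k, h) = h*k + 25*h = 25*h + h*k)
(a(-25, -18) - 1017)² = (-18*(25 - 25) - 1017)² = (-18*0 - 1017)² = (0 - 1017)² = (-1017)² = 1034289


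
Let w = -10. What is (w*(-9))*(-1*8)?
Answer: -720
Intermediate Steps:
(w*(-9))*(-1*8) = (-10*(-9))*(-1*8) = 90*(-8) = -720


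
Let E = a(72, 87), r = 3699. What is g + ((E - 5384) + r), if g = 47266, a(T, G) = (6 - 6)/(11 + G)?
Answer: 45581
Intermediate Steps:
a(T, G) = 0 (a(T, G) = 0/(11 + G) = 0)
E = 0
g + ((E - 5384) + r) = 47266 + ((0 - 5384) + 3699) = 47266 + (-5384 + 3699) = 47266 - 1685 = 45581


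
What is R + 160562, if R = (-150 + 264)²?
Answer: 173558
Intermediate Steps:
R = 12996 (R = 114² = 12996)
R + 160562 = 12996 + 160562 = 173558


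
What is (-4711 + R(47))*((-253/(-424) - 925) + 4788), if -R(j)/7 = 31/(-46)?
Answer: -354644702685/19504 ≈ -1.8183e+7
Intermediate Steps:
R(j) = 217/46 (R(j) = -217/(-46) = -217*(-1)/46 = -7*(-31/46) = 217/46)
(-4711 + R(47))*((-253/(-424) - 925) + 4788) = (-4711 + 217/46)*((-253/(-424) - 925) + 4788) = -216489*((-253*(-1/424) - 925) + 4788)/46 = -216489*((253/424 - 925) + 4788)/46 = -216489*(-391947/424 + 4788)/46 = -216489/46*1638165/424 = -354644702685/19504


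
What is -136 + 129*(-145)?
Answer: -18841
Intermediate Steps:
-136 + 129*(-145) = -136 - 18705 = -18841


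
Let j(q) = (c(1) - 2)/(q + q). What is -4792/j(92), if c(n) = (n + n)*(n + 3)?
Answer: -440864/3 ≈ -1.4695e+5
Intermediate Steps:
c(n) = 2*n*(3 + n) (c(n) = (2*n)*(3 + n) = 2*n*(3 + n))
j(q) = 3/q (j(q) = (2*1*(3 + 1) - 2)/(q + q) = (2*1*4 - 2)/((2*q)) = (8 - 2)*(1/(2*q)) = 6*(1/(2*q)) = 3/q)
-4792/j(92) = -4792/(3/92) = -4792/(3*(1/92)) = -4792/3/92 = -4792*92/3 = -440864/3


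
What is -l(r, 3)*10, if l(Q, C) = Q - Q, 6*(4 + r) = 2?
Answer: 0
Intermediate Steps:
r = -11/3 (r = -4 + (⅙)*2 = -4 + ⅓ = -11/3 ≈ -3.6667)
l(Q, C) = 0
-l(r, 3)*10 = -1*0*10 = 0*10 = 0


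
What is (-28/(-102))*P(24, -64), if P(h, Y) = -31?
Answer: -434/51 ≈ -8.5098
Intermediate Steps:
(-28/(-102))*P(24, -64) = -28/(-102)*(-31) = -28*(-1/102)*(-31) = (14/51)*(-31) = -434/51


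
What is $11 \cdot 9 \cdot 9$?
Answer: $891$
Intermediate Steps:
$11 \cdot 9 \cdot 9 = 99 \cdot 9 = 891$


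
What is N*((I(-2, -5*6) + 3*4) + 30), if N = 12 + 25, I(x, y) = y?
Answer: 444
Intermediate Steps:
N = 37
N*((I(-2, -5*6) + 3*4) + 30) = 37*((-5*6 + 3*4) + 30) = 37*((-30 + 12) + 30) = 37*(-18 + 30) = 37*12 = 444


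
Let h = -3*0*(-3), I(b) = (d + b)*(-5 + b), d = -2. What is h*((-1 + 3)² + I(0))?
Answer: 0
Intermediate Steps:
I(b) = (-5 + b)*(-2 + b) (I(b) = (-2 + b)*(-5 + b) = (-5 + b)*(-2 + b))
h = 0 (h = 0*(-3) = 0)
h*((-1 + 3)² + I(0)) = 0*((-1 + 3)² + (10 + 0² - 7*0)) = 0*(2² + (10 + 0 + 0)) = 0*(4 + 10) = 0*14 = 0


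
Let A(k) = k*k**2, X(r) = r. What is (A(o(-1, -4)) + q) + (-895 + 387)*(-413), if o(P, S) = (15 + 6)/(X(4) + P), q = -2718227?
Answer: -2508080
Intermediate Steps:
o(P, S) = 21/(4 + P) (o(P, S) = (15 + 6)/(4 + P) = 21/(4 + P))
A(k) = k**3
(A(o(-1, -4)) + q) + (-895 + 387)*(-413) = ((21/(4 - 1))**3 - 2718227) + (-895 + 387)*(-413) = ((21/3)**3 - 2718227) - 508*(-413) = ((21*(1/3))**3 - 2718227) + 209804 = (7**3 - 2718227) + 209804 = (343 - 2718227) + 209804 = -2717884 + 209804 = -2508080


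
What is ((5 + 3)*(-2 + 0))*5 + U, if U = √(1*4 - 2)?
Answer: -80 + √2 ≈ -78.586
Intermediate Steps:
U = √2 (U = √(4 - 2) = √2 ≈ 1.4142)
((5 + 3)*(-2 + 0))*5 + U = ((5 + 3)*(-2 + 0))*5 + √2 = (8*(-2))*5 + √2 = -16*5 + √2 = -80 + √2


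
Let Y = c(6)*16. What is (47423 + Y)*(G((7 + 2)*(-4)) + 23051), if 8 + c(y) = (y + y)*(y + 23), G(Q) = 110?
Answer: 1224359943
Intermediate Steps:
c(y) = -8 + 2*y*(23 + y) (c(y) = -8 + (y + y)*(y + 23) = -8 + (2*y)*(23 + y) = -8 + 2*y*(23 + y))
Y = 5440 (Y = (-8 + 2*6² + 46*6)*16 = (-8 + 2*36 + 276)*16 = (-8 + 72 + 276)*16 = 340*16 = 5440)
(47423 + Y)*(G((7 + 2)*(-4)) + 23051) = (47423 + 5440)*(110 + 23051) = 52863*23161 = 1224359943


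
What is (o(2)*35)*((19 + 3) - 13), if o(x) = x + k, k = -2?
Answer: 0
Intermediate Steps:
o(x) = -2 + x (o(x) = x - 2 = -2 + x)
(o(2)*35)*((19 + 3) - 13) = ((-2 + 2)*35)*((19 + 3) - 13) = (0*35)*(22 - 13) = 0*9 = 0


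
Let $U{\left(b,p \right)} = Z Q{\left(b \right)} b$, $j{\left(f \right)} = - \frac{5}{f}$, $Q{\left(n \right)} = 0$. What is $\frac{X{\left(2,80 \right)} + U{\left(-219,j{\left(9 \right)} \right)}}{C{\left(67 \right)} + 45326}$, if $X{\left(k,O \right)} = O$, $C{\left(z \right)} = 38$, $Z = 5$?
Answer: $\frac{20}{11341} \approx 0.0017635$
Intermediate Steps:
$U{\left(b,p \right)} = 0$ ($U{\left(b,p \right)} = 5 \cdot 0 b = 0 b = 0$)
$\frac{X{\left(2,80 \right)} + U{\left(-219,j{\left(9 \right)} \right)}}{C{\left(67 \right)} + 45326} = \frac{80 + 0}{38 + 45326} = \frac{80}{45364} = 80 \cdot \frac{1}{45364} = \frac{20}{11341}$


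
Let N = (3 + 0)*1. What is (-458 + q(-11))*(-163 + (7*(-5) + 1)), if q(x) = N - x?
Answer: 87468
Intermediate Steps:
N = 3 (N = 3*1 = 3)
q(x) = 3 - x
(-458 + q(-11))*(-163 + (7*(-5) + 1)) = (-458 + (3 - 1*(-11)))*(-163 + (7*(-5) + 1)) = (-458 + (3 + 11))*(-163 + (-35 + 1)) = (-458 + 14)*(-163 - 34) = -444*(-197) = 87468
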